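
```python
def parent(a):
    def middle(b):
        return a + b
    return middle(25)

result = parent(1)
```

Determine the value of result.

Step 1: parent(1) passes a = 1.
Step 2: middle(25) has b = 25, reads a = 1 from enclosing.
Step 3: result = 1 + 25 = 26

The answer is 26.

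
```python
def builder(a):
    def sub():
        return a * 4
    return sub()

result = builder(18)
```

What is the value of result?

Step 1: builder(18) binds parameter a = 18.
Step 2: sub() accesses a = 18 from enclosing scope.
Step 3: result = 18 * 4 = 72

The answer is 72.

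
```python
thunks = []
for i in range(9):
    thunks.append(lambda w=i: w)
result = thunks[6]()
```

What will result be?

Step 1: Default argument w=i captures i's value at each iteration.
Step 2: thunks[6] captured w = 6 when i was 6.
Step 3: result = 6

The answer is 6.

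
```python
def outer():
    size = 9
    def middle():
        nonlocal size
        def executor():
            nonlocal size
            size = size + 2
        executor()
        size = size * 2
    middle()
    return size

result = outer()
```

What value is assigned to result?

Step 1: size = 9.
Step 2: executor() adds 2: size = 9 + 2 = 11.
Step 3: middle() doubles: size = 11 * 2 = 22.
Step 4: result = 22

The answer is 22.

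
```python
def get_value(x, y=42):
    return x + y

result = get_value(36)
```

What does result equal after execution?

Step 1: get_value(36) uses default y = 42.
Step 2: Returns 36 + 42 = 78.
Step 3: result = 78

The answer is 78.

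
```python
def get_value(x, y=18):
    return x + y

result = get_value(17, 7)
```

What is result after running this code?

Step 1: get_value(17, 7) overrides default y with 7.
Step 2: Returns 17 + 7 = 24.
Step 3: result = 24

The answer is 24.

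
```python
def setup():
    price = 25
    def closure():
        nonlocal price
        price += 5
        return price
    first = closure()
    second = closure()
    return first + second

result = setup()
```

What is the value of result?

Step 1: price starts at 25.
Step 2: First call: price = 25 + 5 = 30, returns 30.
Step 3: Second call: price = 30 + 5 = 35, returns 35.
Step 4: result = 30 + 35 = 65

The answer is 65.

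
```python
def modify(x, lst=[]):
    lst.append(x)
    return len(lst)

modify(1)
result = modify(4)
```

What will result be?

Step 1: Mutable default list persists between calls.
Step 2: First call: lst = [1], len = 1. Second call: lst = [1, 4], len = 2.
Step 3: result = 2

The answer is 2.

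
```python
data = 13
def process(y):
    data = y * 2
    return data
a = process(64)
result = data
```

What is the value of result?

Step 1: Global data = 13.
Step 2: process(64) creates local data = 64 * 2 = 128.
Step 3: Global data unchanged because no global keyword. result = 13

The answer is 13.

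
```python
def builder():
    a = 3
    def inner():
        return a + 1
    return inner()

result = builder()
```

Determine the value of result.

Step 1: builder() defines a = 3.
Step 2: inner() reads a = 3 from enclosing scope, returns 3 + 1 = 4.
Step 3: result = 4

The answer is 4.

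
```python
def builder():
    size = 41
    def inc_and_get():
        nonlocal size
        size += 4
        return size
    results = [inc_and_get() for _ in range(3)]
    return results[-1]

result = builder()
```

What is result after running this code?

Step 1: size = 41.
Step 2: Three calls to inc_and_get(), each adding 4.
Step 3: Last value = 41 + 4 * 3 = 53

The answer is 53.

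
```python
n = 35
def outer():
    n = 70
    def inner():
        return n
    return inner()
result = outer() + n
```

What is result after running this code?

Step 1: Global n = 35. outer() shadows with n = 70.
Step 2: inner() returns enclosing n = 70. outer() = 70.
Step 3: result = 70 + global n (35) = 105

The answer is 105.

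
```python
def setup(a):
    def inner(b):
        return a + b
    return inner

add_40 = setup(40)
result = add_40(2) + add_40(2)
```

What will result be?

Step 1: add_40 captures a = 40.
Step 2: add_40(2) = 40 + 2 = 42, called twice.
Step 3: result = 42 + 42 = 84

The answer is 84.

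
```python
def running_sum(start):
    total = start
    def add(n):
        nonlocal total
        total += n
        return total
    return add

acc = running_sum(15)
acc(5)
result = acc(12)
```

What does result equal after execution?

Step 1: running_sum(15) creates closure with total = 15.
Step 2: First acc(5): total = 15 + 5 = 20.
Step 3: Second acc(12): total = 20 + 12 = 32. result = 32

The answer is 32.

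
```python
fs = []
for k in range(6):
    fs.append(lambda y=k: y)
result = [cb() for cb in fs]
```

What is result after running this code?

Step 1: Default arg y=k captures k at each iteration.
Step 2: Each lambda has its own default: 0, 1, ..., 5.
Step 3: result = [0, 1, 2, 3, 4, 5]

The answer is [0, 1, 2, 3, 4, 5].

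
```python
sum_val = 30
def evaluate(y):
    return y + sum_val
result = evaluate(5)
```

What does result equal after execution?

Step 1: sum_val = 30 is defined globally.
Step 2: evaluate(5) uses parameter y = 5 and looks up sum_val from global scope = 30.
Step 3: result = 5 + 30 = 35

The answer is 35.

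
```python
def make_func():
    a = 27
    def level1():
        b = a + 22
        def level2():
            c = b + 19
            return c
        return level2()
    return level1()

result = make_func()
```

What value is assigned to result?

Step 1: a = 27. b = a + 22 = 49.
Step 2: c = b + 19 = 49 + 19 = 68.
Step 3: result = 68

The answer is 68.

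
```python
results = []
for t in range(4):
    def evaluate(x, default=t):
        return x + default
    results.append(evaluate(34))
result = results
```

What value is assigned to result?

Step 1: Default argument default=t is evaluated at function definition time.
Step 2: Each iteration creates evaluate with default = current t value.
Step 3: evaluate(34) returns 34 + default. results = [34, 35, 36, 37]

The answer is [34, 35, 36, 37].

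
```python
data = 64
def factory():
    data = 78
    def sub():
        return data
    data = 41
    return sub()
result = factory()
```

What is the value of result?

Step 1: factory() sets data = 78, then later data = 41.
Step 2: sub() is called after data is reassigned to 41. Closures capture variables by reference, not by value.
Step 3: result = 41

The answer is 41.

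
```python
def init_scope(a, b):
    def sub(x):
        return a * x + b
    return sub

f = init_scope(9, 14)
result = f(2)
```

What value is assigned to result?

Step 1: init_scope(9, 14) captures a = 9, b = 14.
Step 2: f(2) computes 9 * 2 + 14 = 32.
Step 3: result = 32

The answer is 32.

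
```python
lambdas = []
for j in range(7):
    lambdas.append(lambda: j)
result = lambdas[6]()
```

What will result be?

Step 1: The loop creates 7 lambdas, all referencing the same variable j.
Step 2: After the loop, j = 6 (final value).
Step 3: lambdas[6]() looks up j at call time and finds 6. This is the late binding gotcha. result = 6

The answer is 6.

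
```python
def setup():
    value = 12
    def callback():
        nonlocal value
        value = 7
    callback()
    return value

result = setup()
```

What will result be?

Step 1: setup() sets value = 12.
Step 2: callback() uses nonlocal to reassign value = 7.
Step 3: result = 7

The answer is 7.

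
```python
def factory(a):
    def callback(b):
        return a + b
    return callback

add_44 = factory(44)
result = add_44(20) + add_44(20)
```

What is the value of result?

Step 1: add_44 captures a = 44.
Step 2: add_44(20) = 44 + 20 = 64, called twice.
Step 3: result = 64 + 64 = 128

The answer is 128.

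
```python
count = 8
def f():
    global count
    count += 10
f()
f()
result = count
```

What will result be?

Step 1: count = 8.
Step 2: First f(): count = 8 + 10 = 18.
Step 3: Second f(): count = 18 + 10 = 28. result = 28

The answer is 28.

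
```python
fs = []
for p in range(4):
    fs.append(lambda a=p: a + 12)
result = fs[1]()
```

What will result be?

Step 1: Default argument a=p captures p's value at definition time.
Step 2: fs[1] was defined when p = 1, so a defaults to 1.
Step 3: result = 1 + 12 = 13 (default arg fixes the late binding issue)

The answer is 13.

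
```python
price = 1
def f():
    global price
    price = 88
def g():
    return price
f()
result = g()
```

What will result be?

Step 1: price = 1.
Step 2: f() sets global price = 88.
Step 3: g() reads global price = 88. result = 88

The answer is 88.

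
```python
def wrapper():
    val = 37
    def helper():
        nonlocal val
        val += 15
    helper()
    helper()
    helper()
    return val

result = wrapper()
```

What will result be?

Step 1: val starts at 37.
Step 2: helper() is called 3 times, each adding 15.
Step 3: val = 37 + 15 * 3 = 82

The answer is 82.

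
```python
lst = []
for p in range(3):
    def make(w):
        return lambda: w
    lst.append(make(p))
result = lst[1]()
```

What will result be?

Step 1: make(p) creates a new scope capturing w = p at call time.
Step 2: lst[1] = make(1), so its lambda captures w = 1.
Step 3: result = 1 (closure factory fixes late binding)

The answer is 1.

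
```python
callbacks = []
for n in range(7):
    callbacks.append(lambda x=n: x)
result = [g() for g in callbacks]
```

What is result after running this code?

Step 1: Default arg x=n captures n at each iteration.
Step 2: Each lambda has its own default: 0, 1, ..., 6.
Step 3: result = [0, 1, 2, 3, 4, 5, 6]

The answer is [0, 1, 2, 3, 4, 5, 6].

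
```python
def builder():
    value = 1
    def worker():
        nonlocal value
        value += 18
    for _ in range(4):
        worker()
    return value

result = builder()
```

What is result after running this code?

Step 1: value = 1.
Step 2: worker() is called 4 times in a loop, each adding 18 via nonlocal.
Step 3: value = 1 + 18 * 4 = 73

The answer is 73.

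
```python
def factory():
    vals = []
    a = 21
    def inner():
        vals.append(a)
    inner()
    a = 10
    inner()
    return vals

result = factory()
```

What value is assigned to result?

Step 1: a = 21. inner() appends current a to vals.
Step 2: First inner(): appends 21. Then a = 10.
Step 3: Second inner(): appends 10 (closure sees updated a). result = [21, 10]

The answer is [21, 10].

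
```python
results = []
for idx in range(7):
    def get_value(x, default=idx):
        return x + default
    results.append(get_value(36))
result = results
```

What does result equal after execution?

Step 1: Default argument default=idx is evaluated at function definition time.
Step 2: Each iteration creates get_value with default = current idx value.
Step 3: get_value(36) returns 36 + default. results = [36, 37, 38, 39, 40, 41, 42]

The answer is [36, 37, 38, 39, 40, 41, 42].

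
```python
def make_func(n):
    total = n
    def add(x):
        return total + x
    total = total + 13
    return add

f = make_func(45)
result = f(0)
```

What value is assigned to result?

Step 1: make_func(45) sets total = 45, then total = 45 + 13 = 58.
Step 2: Closures capture by reference, so add sees total = 58.
Step 3: f(0) returns 58 + 0 = 58

The answer is 58.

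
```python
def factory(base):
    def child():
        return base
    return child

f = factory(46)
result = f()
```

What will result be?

Step 1: factory(46) creates closure capturing base = 46.
Step 2: f() returns the captured base = 46.
Step 3: result = 46

The answer is 46.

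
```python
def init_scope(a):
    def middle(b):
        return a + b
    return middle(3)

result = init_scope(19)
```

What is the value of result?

Step 1: init_scope(19) passes a = 19.
Step 2: middle(3) has b = 3, reads a = 19 from enclosing.
Step 3: result = 19 + 3 = 22

The answer is 22.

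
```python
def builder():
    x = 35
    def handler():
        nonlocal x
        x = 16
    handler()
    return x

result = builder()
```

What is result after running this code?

Step 1: builder() sets x = 35.
Step 2: handler() uses nonlocal to reassign x = 16.
Step 3: result = 16

The answer is 16.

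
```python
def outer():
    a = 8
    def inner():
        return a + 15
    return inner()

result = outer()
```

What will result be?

Step 1: outer() defines a = 8.
Step 2: inner() reads a = 8 from enclosing scope, returns 8 + 15 = 23.
Step 3: result = 23

The answer is 23.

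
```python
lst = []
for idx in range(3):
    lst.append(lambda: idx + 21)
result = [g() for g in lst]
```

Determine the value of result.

Step 1: All lambdas capture idx by reference. After the loop, idx = 2.
Step 2: Each call returns 2 + 21 = 23.
Step 3: result = [23, 23, 23]

The answer is [23, 23, 23].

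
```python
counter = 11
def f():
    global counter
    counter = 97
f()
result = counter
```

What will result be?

Step 1: counter = 11 globally.
Step 2: f() declares global counter and sets it to 97.
Step 3: After f(), global counter = 97. result = 97

The answer is 97.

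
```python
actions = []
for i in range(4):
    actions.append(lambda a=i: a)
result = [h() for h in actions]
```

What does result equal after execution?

Step 1: Default arg a=i captures i at each iteration.
Step 2: Each lambda has its own default: 0, 1, ..., 3.
Step 3: result = [0, 1, 2, 3]

The answer is [0, 1, 2, 3].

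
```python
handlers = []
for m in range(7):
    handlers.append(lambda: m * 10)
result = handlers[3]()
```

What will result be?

Step 1: All lambdas reference the same variable m (late binding).
Step 2: After the loop, m = 6. Every lambda returns m * 10.
Step 3: handlers[3]() = 6 * 10 = 60

The answer is 60.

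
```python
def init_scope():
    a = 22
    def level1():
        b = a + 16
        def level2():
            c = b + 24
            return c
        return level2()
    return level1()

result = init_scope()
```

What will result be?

Step 1: a = 22. b = a + 16 = 38.
Step 2: c = b + 24 = 38 + 24 = 62.
Step 3: result = 62

The answer is 62.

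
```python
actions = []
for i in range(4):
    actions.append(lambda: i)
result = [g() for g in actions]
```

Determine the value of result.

Step 1: All 4 lambdas share the same variable i.
Step 2: After the loop, i = 3.
Step 3: Each call returns 3. result = [3, 3, 3, 3]

The answer is [3, 3, 3, 3].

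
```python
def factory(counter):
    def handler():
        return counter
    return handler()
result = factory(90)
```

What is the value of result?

Step 1: factory(90) binds parameter counter = 90.
Step 2: handler() looks up counter in enclosing scope and finds the parameter counter = 90.
Step 3: result = 90

The answer is 90.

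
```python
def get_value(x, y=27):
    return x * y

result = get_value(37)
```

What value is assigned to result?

Step 1: get_value(37) uses default y = 27.
Step 2: Returns 37 * 27 = 999.
Step 3: result = 999

The answer is 999.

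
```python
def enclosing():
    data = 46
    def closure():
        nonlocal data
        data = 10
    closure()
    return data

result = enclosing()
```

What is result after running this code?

Step 1: enclosing() sets data = 46.
Step 2: closure() uses nonlocal to reassign data = 10.
Step 3: result = 10

The answer is 10.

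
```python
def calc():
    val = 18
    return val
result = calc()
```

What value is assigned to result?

Step 1: calc() defines val = 18 in its local scope.
Step 2: return val finds the local variable val = 18.
Step 3: result = 18

The answer is 18.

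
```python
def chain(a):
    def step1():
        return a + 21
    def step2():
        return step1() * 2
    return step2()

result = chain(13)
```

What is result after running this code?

Step 1: chain(13) captures a = 13.
Step 2: step2() calls step1() which returns 13 + 21 = 34.
Step 3: step2() returns 34 * 2 = 68

The answer is 68.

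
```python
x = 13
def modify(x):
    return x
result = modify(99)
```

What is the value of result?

Step 1: Global x = 13.
Step 2: modify(99) takes parameter x = 99, which shadows the global.
Step 3: result = 99

The answer is 99.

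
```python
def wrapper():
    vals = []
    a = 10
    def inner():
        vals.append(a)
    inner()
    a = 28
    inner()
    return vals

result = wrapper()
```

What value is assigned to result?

Step 1: a = 10. inner() appends current a to vals.
Step 2: First inner(): appends 10. Then a = 28.
Step 3: Second inner(): appends 28 (closure sees updated a). result = [10, 28]

The answer is [10, 28].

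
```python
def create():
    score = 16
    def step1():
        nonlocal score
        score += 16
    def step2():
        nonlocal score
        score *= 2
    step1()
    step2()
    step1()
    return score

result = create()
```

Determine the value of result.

Step 1: score = 16.
Step 2: step1(): score = 16 + 16 = 32.
Step 3: step2(): score = 32 * 2 = 64.
Step 4: step1(): score = 64 + 16 = 80. result = 80

The answer is 80.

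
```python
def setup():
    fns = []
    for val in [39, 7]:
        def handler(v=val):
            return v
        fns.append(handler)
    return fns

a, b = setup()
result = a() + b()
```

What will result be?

Step 1: Default argument v=val captures val at each iteration.
Step 2: a() returns 39 (captured at first iteration), b() returns 7 (captured at second).
Step 3: result = 39 + 7 = 46

The answer is 46.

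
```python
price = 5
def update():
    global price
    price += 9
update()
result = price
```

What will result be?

Step 1: price = 5 globally.
Step 2: update() modifies global price: price += 9 = 14.
Step 3: result = 14

The answer is 14.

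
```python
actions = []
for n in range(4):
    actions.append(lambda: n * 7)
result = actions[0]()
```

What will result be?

Step 1: All lambdas reference the same variable n (late binding).
Step 2: After the loop, n = 3. Every lambda returns n * 7.
Step 3: actions[0]() = 3 * 7 = 21

The answer is 21.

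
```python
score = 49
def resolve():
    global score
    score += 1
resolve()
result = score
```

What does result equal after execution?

Step 1: score = 49 globally.
Step 2: resolve() modifies global score: score += 1 = 50.
Step 3: result = 50

The answer is 50.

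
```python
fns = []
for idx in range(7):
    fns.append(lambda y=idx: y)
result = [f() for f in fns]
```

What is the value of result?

Step 1: Default arg y=idx captures idx at each iteration.
Step 2: Each lambda has its own default: 0, 1, ..., 6.
Step 3: result = [0, 1, 2, 3, 4, 5, 6]

The answer is [0, 1, 2, 3, 4, 5, 6].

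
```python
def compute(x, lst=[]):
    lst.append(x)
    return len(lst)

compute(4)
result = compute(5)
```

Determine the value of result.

Step 1: Mutable default list persists between calls.
Step 2: First call: lst = [4], len = 1. Second call: lst = [4, 5], len = 2.
Step 3: result = 2

The answer is 2.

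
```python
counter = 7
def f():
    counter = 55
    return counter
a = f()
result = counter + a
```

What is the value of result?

Step 1: Global counter = 7. f() returns local counter = 55.
Step 2: a = 55. Global counter still = 7.
Step 3: result = 7 + 55 = 62

The answer is 62.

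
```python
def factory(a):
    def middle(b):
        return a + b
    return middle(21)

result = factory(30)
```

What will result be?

Step 1: factory(30) passes a = 30.
Step 2: middle(21) has b = 21, reads a = 30 from enclosing.
Step 3: result = 30 + 21 = 51

The answer is 51.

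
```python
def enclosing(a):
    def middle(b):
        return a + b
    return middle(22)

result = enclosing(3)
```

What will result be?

Step 1: enclosing(3) passes a = 3.
Step 2: middle(22) has b = 22, reads a = 3 from enclosing.
Step 3: result = 3 + 22 = 25

The answer is 25.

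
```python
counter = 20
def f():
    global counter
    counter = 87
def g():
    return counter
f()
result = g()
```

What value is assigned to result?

Step 1: counter = 20.
Step 2: f() sets global counter = 87.
Step 3: g() reads global counter = 87. result = 87

The answer is 87.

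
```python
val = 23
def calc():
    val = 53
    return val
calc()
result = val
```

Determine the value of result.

Step 1: Global val = 23.
Step 2: calc() creates local val = 53 (shadow, not modification).
Step 3: After calc() returns, global val is unchanged. result = 23

The answer is 23.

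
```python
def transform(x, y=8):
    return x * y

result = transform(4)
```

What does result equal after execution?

Step 1: transform(4) uses default y = 8.
Step 2: Returns 4 * 8 = 32.
Step 3: result = 32

The answer is 32.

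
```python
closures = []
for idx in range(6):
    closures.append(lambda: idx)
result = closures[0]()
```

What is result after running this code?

Step 1: The loop creates 6 lambdas, all referencing the same variable idx.
Step 2: After the loop, idx = 5 (final value).
Step 3: closures[0]() looks up idx at call time and finds 5. This is the late binding gotcha. result = 5

The answer is 5.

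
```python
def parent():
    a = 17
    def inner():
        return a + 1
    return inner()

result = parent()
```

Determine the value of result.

Step 1: parent() defines a = 17.
Step 2: inner() reads a = 17 from enclosing scope, returns 17 + 1 = 18.
Step 3: result = 18

The answer is 18.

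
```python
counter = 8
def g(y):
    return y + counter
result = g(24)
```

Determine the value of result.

Step 1: counter = 8 is defined globally.
Step 2: g(24) uses parameter y = 24 and looks up counter from global scope = 8.
Step 3: result = 24 + 8 = 32

The answer is 32.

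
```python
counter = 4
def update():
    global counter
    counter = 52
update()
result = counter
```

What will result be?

Step 1: counter = 4 globally.
Step 2: update() declares global counter and sets it to 52.
Step 3: After update(), global counter = 52. result = 52

The answer is 52.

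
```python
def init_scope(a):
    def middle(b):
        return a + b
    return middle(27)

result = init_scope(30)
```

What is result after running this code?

Step 1: init_scope(30) passes a = 30.
Step 2: middle(27) has b = 27, reads a = 30 from enclosing.
Step 3: result = 30 + 27 = 57

The answer is 57.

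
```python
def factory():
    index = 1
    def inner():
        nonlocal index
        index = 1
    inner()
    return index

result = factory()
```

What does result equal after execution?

Step 1: factory() sets index = 1.
Step 2: inner() uses nonlocal to reassign index = 1.
Step 3: result = 1

The answer is 1.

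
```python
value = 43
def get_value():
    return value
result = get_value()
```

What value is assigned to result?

Step 1: value = 43 is defined in the global scope.
Step 2: get_value() looks up value. No local value exists, so Python checks the global scope via LEGB rule and finds value = 43.
Step 3: result = 43

The answer is 43.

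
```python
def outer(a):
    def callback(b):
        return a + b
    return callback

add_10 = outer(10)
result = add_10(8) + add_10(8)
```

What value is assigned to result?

Step 1: add_10 captures a = 10.
Step 2: add_10(8) = 10 + 8 = 18, called twice.
Step 3: result = 18 + 18 = 36

The answer is 36.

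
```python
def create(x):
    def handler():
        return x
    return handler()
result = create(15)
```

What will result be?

Step 1: create(15) binds parameter x = 15.
Step 2: handler() looks up x in enclosing scope and finds the parameter x = 15.
Step 3: result = 15

The answer is 15.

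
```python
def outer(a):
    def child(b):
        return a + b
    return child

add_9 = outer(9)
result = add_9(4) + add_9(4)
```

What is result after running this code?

Step 1: add_9 captures a = 9.
Step 2: add_9(4) = 9 + 4 = 13, called twice.
Step 3: result = 13 + 13 = 26

The answer is 26.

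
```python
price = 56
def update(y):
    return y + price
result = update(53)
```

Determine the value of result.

Step 1: price = 56 is defined globally.
Step 2: update(53) uses parameter y = 53 and looks up price from global scope = 56.
Step 3: result = 53 + 56 = 109

The answer is 109.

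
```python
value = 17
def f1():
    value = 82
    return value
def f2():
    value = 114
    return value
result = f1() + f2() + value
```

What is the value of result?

Step 1: Each function shadows global value with its own local.
Step 2: f1() returns 82, f2() returns 114.
Step 3: Global value = 17 is unchanged. result = 82 + 114 + 17 = 213

The answer is 213.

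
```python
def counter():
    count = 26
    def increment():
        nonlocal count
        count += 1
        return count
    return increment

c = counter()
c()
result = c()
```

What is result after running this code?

Step 1: counter() creates closure with count = 26.
Step 2: Each c() call increments count via nonlocal. After 2 calls: 26 + 2 = 28.
Step 3: result = 28

The answer is 28.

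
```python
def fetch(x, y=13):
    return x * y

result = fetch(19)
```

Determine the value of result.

Step 1: fetch(19) uses default y = 13.
Step 2: Returns 19 * 13 = 247.
Step 3: result = 247

The answer is 247.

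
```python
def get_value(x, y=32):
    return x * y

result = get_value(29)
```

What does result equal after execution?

Step 1: get_value(29) uses default y = 32.
Step 2: Returns 29 * 32 = 928.
Step 3: result = 928

The answer is 928.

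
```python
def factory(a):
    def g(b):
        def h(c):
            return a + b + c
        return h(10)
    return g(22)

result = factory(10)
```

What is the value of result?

Step 1: a = 10, b = 22, c = 10 across three nested scopes.
Step 2: h() accesses all three via LEGB rule.
Step 3: result = 10 + 22 + 10 = 42

The answer is 42.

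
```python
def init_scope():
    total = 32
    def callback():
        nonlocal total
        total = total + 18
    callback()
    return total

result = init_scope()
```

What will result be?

Step 1: init_scope() sets total = 32.
Step 2: callback() uses nonlocal to modify total in init_scope's scope: total = 32 + 18 = 50.
Step 3: init_scope() returns the modified total = 50

The answer is 50.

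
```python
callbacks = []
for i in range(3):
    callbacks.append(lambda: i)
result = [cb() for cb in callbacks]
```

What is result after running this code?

Step 1: All 3 lambdas share the same variable i.
Step 2: After the loop, i = 2.
Step 3: Each call returns 2. result = [2, 2, 2]

The answer is [2, 2, 2].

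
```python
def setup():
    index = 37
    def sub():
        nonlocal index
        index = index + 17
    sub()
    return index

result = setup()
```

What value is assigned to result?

Step 1: setup() sets index = 37.
Step 2: sub() uses nonlocal to modify index in setup's scope: index = 37 + 17 = 54.
Step 3: setup() returns the modified index = 54

The answer is 54.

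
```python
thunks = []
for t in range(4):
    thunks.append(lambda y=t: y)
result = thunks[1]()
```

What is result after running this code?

Step 1: Default argument y=t captures t's value at each iteration.
Step 2: thunks[1] captured y = 1 when t was 1.
Step 3: result = 1

The answer is 1.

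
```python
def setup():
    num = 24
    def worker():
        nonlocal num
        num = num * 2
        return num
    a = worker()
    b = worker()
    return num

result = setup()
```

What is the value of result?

Step 1: num starts at 24.
Step 2: First worker(): num = 24 * 2 = 48.
Step 3: Second worker(): num = 48 * 2 = 96.
Step 4: result = 96

The answer is 96.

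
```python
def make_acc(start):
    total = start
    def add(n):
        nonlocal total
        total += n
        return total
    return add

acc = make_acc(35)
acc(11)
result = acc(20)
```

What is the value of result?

Step 1: make_acc(35) creates closure with total = 35.
Step 2: First acc(11): total = 35 + 11 = 46.
Step 3: Second acc(20): total = 46 + 20 = 66. result = 66

The answer is 66.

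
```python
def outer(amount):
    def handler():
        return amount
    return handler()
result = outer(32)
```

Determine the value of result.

Step 1: outer(32) binds parameter amount = 32.
Step 2: handler() looks up amount in enclosing scope and finds the parameter amount = 32.
Step 3: result = 32

The answer is 32.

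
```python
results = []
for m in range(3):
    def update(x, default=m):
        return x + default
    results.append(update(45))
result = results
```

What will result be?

Step 1: Default argument default=m is evaluated at function definition time.
Step 2: Each iteration creates update with default = current m value.
Step 3: update(45) returns 45 + default. results = [45, 46, 47]

The answer is [45, 46, 47].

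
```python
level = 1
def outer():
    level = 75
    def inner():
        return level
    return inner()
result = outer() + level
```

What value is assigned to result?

Step 1: Global level = 1. outer() shadows with level = 75.
Step 2: inner() returns enclosing level = 75. outer() = 75.
Step 3: result = 75 + global level (1) = 76

The answer is 76.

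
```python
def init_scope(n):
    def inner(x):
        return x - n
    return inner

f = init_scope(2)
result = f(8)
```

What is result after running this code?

Step 1: init_scope(2) creates a closure capturing n = 2.
Step 2: f(8) computes 8 - 2 = 6.
Step 3: result = 6

The answer is 6.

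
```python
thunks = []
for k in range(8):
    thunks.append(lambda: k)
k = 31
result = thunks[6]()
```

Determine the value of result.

Step 1: Lambdas capture the variable k by reference, not by value.
Step 2: After the loop, k is reassigned to 31.
Step 3: thunks[6]() looks up the current k = 31. result = 31

The answer is 31.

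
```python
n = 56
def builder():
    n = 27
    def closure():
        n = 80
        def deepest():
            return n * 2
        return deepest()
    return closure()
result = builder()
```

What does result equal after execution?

Step 1: deepest() looks up n through LEGB: not local, finds n = 80 in enclosing closure().
Step 2: Returns 80 * 2 = 160.
Step 3: result = 160

The answer is 160.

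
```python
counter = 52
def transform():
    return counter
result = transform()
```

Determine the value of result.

Step 1: counter = 52 is defined in the global scope.
Step 2: transform() looks up counter. No local counter exists, so Python checks the global scope via LEGB rule and finds counter = 52.
Step 3: result = 52

The answer is 52.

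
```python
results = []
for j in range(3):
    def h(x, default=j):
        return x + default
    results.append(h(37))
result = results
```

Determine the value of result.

Step 1: Default argument default=j is evaluated at function definition time.
Step 2: Each iteration creates h with default = current j value.
Step 3: h(37) returns 37 + default. results = [37, 38, 39]

The answer is [37, 38, 39].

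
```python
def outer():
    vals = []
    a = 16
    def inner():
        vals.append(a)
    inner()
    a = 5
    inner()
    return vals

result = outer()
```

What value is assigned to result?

Step 1: a = 16. inner() appends current a to vals.
Step 2: First inner(): appends 16. Then a = 5.
Step 3: Second inner(): appends 5 (closure sees updated a). result = [16, 5]

The answer is [16, 5].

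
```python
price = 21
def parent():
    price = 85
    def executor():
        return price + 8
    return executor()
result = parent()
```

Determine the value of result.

Step 1: parent() shadows global price with price = 85.
Step 2: executor() finds price = 85 in enclosing scope, computes 85 + 8 = 93.
Step 3: result = 93

The answer is 93.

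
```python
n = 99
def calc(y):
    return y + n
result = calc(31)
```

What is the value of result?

Step 1: n = 99 is defined globally.
Step 2: calc(31) uses parameter y = 31 and looks up n from global scope = 99.
Step 3: result = 31 + 99 = 130

The answer is 130.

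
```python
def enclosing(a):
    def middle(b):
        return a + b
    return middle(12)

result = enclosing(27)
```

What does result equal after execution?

Step 1: enclosing(27) passes a = 27.
Step 2: middle(12) has b = 12, reads a = 27 from enclosing.
Step 3: result = 27 + 12 = 39

The answer is 39.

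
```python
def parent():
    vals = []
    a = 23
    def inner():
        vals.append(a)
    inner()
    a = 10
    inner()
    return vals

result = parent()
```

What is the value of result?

Step 1: a = 23. inner() appends current a to vals.
Step 2: First inner(): appends 23. Then a = 10.
Step 3: Second inner(): appends 10 (closure sees updated a). result = [23, 10]

The answer is [23, 10].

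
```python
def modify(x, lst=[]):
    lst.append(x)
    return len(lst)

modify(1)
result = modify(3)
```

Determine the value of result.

Step 1: Mutable default list persists between calls.
Step 2: First call: lst = [1], len = 1. Second call: lst = [1, 3], len = 2.
Step 3: result = 2

The answer is 2.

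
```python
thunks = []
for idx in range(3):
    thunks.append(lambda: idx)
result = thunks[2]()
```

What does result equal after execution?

Step 1: The loop creates 3 lambdas, all referencing the same variable idx.
Step 2: After the loop, idx = 2 (final value).
Step 3: thunks[2]() looks up idx at call time and finds 2. This is the late binding gotcha. result = 2

The answer is 2.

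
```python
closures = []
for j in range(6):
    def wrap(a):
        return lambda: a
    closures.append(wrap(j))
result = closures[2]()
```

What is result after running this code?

Step 1: wrap(j) creates a new scope capturing a = j at call time.
Step 2: closures[2] = wrap(2), so its lambda captures a = 2.
Step 3: result = 2 (closure factory fixes late binding)

The answer is 2.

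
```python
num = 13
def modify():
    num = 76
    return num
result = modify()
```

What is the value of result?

Step 1: Global num = 13.
Step 2: modify() creates local num = 76, shadowing the global.
Step 3: Returns local num = 76. result = 76

The answer is 76.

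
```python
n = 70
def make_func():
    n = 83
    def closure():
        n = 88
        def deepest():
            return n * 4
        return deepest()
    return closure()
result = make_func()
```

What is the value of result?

Step 1: deepest() looks up n through LEGB: not local, finds n = 88 in enclosing closure().
Step 2: Returns 88 * 4 = 352.
Step 3: result = 352

The answer is 352.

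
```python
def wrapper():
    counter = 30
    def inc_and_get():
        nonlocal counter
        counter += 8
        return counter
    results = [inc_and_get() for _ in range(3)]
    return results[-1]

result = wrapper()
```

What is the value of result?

Step 1: counter = 30.
Step 2: Three calls to inc_and_get(), each adding 8.
Step 3: Last value = 30 + 8 * 3 = 54

The answer is 54.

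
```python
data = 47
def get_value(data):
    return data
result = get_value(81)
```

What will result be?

Step 1: Global data = 47.
Step 2: get_value(81) takes parameter data = 81, which shadows the global.
Step 3: result = 81

The answer is 81.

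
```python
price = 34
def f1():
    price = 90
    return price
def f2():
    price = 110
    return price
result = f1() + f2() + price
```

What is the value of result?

Step 1: Each function shadows global price with its own local.
Step 2: f1() returns 90, f2() returns 110.
Step 3: Global price = 34 is unchanged. result = 90 + 110 + 34 = 234

The answer is 234.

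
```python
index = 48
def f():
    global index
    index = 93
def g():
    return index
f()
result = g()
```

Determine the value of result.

Step 1: index = 48.
Step 2: f() sets global index = 93.
Step 3: g() reads global index = 93. result = 93

The answer is 93.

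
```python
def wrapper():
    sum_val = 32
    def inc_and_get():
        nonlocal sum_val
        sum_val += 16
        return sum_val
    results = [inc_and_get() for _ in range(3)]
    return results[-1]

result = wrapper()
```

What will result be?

Step 1: sum_val = 32.
Step 2: Three calls to inc_and_get(), each adding 16.
Step 3: Last value = 32 + 16 * 3 = 80

The answer is 80.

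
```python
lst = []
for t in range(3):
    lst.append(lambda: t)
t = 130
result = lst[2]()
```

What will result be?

Step 1: Lambdas capture the variable t by reference, not by value.
Step 2: After the loop, t is reassigned to 130.
Step 3: lst[2]() looks up the current t = 130. result = 130

The answer is 130.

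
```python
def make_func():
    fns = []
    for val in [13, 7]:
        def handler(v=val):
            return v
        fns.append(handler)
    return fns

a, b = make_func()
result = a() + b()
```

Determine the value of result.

Step 1: Default argument v=val captures val at each iteration.
Step 2: a() returns 13 (captured at first iteration), b() returns 7 (captured at second).
Step 3: result = 13 + 7 = 20

The answer is 20.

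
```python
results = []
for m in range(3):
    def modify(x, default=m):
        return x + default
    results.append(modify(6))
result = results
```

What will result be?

Step 1: Default argument default=m is evaluated at function definition time.
Step 2: Each iteration creates modify with default = current m value.
Step 3: modify(6) returns 6 + default. results = [6, 7, 8]

The answer is [6, 7, 8].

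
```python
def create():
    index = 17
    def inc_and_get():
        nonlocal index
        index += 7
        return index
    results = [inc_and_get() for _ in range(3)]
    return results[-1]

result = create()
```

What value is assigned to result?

Step 1: index = 17.
Step 2: Three calls to inc_and_get(), each adding 7.
Step 3: Last value = 17 + 7 * 3 = 38

The answer is 38.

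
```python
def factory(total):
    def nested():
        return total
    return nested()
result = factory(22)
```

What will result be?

Step 1: factory(22) binds parameter total = 22.
Step 2: nested() looks up total in enclosing scope and finds the parameter total = 22.
Step 3: result = 22

The answer is 22.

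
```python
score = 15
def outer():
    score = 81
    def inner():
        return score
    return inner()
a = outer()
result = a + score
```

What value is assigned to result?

Step 1: outer() has local score = 81. inner() reads from enclosing.
Step 2: outer() returns 81. Global score = 15 unchanged.
Step 3: result = 81 + 15 = 96

The answer is 96.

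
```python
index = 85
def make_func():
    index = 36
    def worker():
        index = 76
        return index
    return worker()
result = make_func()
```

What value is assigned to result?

Step 1: Three scopes define index: global (85), make_func (36), worker (76).
Step 2: worker() has its own local index = 76, which shadows both enclosing and global.
Step 3: result = 76 (local wins in LEGB)

The answer is 76.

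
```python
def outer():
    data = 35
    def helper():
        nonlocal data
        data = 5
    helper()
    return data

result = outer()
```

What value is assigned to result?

Step 1: outer() sets data = 35.
Step 2: helper() uses nonlocal to reassign data = 5.
Step 3: result = 5

The answer is 5.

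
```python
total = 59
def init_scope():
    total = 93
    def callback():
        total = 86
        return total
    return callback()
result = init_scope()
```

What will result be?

Step 1: Three scopes define total: global (59), init_scope (93), callback (86).
Step 2: callback() has its own local total = 86, which shadows both enclosing and global.
Step 3: result = 86 (local wins in LEGB)

The answer is 86.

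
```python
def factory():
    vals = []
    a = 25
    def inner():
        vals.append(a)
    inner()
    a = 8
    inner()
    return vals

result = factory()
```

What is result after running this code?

Step 1: a = 25. inner() appends current a to vals.
Step 2: First inner(): appends 25. Then a = 8.
Step 3: Second inner(): appends 8 (closure sees updated a). result = [25, 8]

The answer is [25, 8].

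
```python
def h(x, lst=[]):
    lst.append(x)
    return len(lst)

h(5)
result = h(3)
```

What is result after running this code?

Step 1: Mutable default list persists between calls.
Step 2: First call: lst = [5], len = 1. Second call: lst = [5, 3], len = 2.
Step 3: result = 2

The answer is 2.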